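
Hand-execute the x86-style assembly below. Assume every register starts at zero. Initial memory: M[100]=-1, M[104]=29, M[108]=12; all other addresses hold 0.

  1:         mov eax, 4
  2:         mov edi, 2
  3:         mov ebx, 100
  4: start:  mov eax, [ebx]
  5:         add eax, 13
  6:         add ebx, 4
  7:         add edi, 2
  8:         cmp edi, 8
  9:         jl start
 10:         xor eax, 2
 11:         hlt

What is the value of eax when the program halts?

eax=4
edi=2
ebx=100
eax=M[100]=-1
eax=(-1)+13=12
ebx=100+4=104
edi=2+2=4
cmp edi, 8  (cmp 4,8)
jl start: taken
eax=M[104]=29
eax=29+13=42
ebx=104+4=108
edi=4+2=6
cmp edi, 8  (cmp 6,8)
jl start: taken
eax=M[108]=12
eax=12+13=25
ebx=108+4=112
edi=6+2=8
cmp edi, 8  (cmp 8,8)
jl start: not taken
eax=25^2=27
halt.

27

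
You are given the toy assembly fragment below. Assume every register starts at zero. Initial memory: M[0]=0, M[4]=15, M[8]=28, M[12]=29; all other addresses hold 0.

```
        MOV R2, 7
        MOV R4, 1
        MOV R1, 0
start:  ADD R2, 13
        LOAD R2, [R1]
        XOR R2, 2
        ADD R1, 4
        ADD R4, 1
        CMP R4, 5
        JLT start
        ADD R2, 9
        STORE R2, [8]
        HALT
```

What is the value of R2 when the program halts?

40

R2=7
R4=1
R1=0
R2=7+13=20
R2=M[0]=0
R2=0^2=2
R1=0+4=4
R4=1+1=2
CMP R4, 5  (cmp 2,5)
JLT start: taken
R2=2+13=15
R2=M[4]=15
R2=15^2=13
R1=4+4=8
R4=2+1=3
CMP R4, 5  (cmp 3,5)
JLT start: taken
R2=13+13=26
R2=M[8]=28
R2=28^2=30
R1=8+4=12
R4=3+1=4
CMP R4, 5  (cmp 4,5)
JLT start: taken
R2=30+13=43
R2=M[12]=29
R2=29^2=31
R1=12+4=16
R4=4+1=5
CMP R4, 5  (cmp 5,5)
JLT start: not taken
R2=31+9=40
STORE R2, [8] → M[8]=40
halt.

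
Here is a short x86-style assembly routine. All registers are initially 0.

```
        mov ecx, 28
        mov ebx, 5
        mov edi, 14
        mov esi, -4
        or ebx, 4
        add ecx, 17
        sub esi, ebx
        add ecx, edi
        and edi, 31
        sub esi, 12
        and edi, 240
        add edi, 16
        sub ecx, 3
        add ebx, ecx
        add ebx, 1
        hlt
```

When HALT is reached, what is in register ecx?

56

mov ecx, 28 → ecx=28
mov ebx, 5 → ebx=5
mov edi, 14 → edi=14
mov esi, -4 → esi=-4
or ebx, 4 → ebx=5|4=5
add ecx, 17 → ecx=28+17=45
sub esi, ebx → esi=(-4)-5=-9
add ecx, edi → ecx=45+14=59
and edi, 31 → edi=14&31=14
sub esi, 12 → esi=(-9)-12=-21
and edi, 240 → edi=14&240=0
add edi, 16 → edi=0+16=16
sub ecx, 3 → ecx=59-3=56
add ebx, ecx → ebx=5+56=61
add ebx, 1 → ebx=61+1=62
halt.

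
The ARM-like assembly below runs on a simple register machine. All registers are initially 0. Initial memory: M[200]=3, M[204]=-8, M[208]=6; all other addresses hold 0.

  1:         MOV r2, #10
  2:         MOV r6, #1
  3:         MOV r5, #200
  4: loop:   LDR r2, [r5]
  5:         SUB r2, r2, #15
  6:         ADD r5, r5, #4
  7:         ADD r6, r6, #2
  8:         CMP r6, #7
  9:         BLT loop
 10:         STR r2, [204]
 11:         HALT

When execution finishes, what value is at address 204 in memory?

after MOV r2, #10: r2=10
after MOV r6, #1: r6=1
after MOV r5, #200: r5=200
after LDR r2, [r5]: r2=M[200]=3
after SUB r2, r2, #15: r2=3-15=-12
after ADD r5, r5, #4: r5=200+4=204
after ADD r6, r6, #2: r6=1+2=3
CMP r6, #7  (cmp 3,7)
BLT loop: taken
after LDR r2, [r5]: r2=M[204]=-8
after SUB r2, r2, #15: r2=(-8)-15=-23
after ADD r5, r5, #4: r5=204+4=208
after ADD r6, r6, #2: r6=3+2=5
CMP r6, #7  (cmp 5,7)
BLT loop: taken
after LDR r2, [r5]: r2=M[208]=6
after SUB r2, r2, #15: r2=6-15=-9
after ADD r5, r5, #4: r5=208+4=212
after ADD r6, r6, #2: r6=5+2=7
CMP r6, #7  (cmp 7,7)
BLT loop: not taken
STR r2, [204] → M[204]=-9
halt.

-9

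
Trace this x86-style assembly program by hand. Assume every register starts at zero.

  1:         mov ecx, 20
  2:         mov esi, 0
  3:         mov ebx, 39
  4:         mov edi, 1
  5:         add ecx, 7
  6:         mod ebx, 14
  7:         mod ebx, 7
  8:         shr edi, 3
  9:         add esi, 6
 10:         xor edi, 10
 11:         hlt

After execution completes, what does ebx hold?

4

mov ecx, 20 → ecx=20
mov esi, 0 → esi=0
mov ebx, 39 → ebx=39
mov edi, 1 → edi=1
add ecx, 7 → ecx=20+7=27
mod ebx, 14 → ebx=39%14=11
mod ebx, 7 → ebx=11%7=4
shr edi, 3 → edi=1>>3=0
add esi, 6 → esi=0+6=6
xor edi, 10 → edi=0^10=10
halt.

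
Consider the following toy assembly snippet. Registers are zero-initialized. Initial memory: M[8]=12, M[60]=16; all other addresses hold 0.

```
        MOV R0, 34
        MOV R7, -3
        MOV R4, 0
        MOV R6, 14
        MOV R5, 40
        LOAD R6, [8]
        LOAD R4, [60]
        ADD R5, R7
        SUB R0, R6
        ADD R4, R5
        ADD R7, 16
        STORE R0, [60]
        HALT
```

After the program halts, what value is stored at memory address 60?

R0=34
R7=-3
R4=0
R6=14
R5=40
R6=M[8]=12
R4=M[60]=16
R5=40+(-3)=37
R0=34-12=22
R4=16+37=53
R7=(-3)+16=13
STORE R0, [60] → M[60]=22
halt.

22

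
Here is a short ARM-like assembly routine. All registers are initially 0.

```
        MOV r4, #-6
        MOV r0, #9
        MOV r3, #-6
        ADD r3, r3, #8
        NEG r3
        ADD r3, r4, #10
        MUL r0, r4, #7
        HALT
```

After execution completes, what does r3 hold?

r4=-6
r0=9
r3=-6
r3=(-6)+8=2
r3=-(2)=-2
r3=(-6)+10=4
r0=(-6)*7=-42
halt.

4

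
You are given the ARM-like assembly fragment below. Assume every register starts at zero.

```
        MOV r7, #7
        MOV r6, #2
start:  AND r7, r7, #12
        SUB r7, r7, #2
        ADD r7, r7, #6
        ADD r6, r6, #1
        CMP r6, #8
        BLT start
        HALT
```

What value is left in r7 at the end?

after MOV r7, #7: r7=7
after MOV r6, #2: r6=2
after AND r7, r7, #12: r7=7&12=4
after SUB r7, r7, #2: r7=4-2=2
after ADD r7, r7, #6: r7=2+6=8
after ADD r6, r6, #1: r6=2+1=3
CMP r6, #8  (cmp 3,8)
BLT start: taken
after AND r7, r7, #12: r7=8&12=8
after SUB r7, r7, #2: r7=8-2=6
after ADD r7, r7, #6: r7=6+6=12
after ADD r6, r6, #1: r6=3+1=4
CMP r6, #8  (cmp 4,8)
BLT start: taken
after AND r7, r7, #12: r7=12&12=12
after SUB r7, r7, #2: r7=12-2=10
after ADD r7, r7, #6: r7=10+6=16
after ADD r6, r6, #1: r6=4+1=5
CMP r6, #8  (cmp 5,8)
BLT start: taken
after AND r7, r7, #12: r7=16&12=0
after SUB r7, r7, #2: r7=0-2=-2
after ADD r7, r7, #6: r7=(-2)+6=4
after ADD r6, r6, #1: r6=5+1=6
CMP r6, #8  (cmp 6,8)
BLT start: taken
after AND r7, r7, #12: r7=4&12=4
after SUB r7, r7, #2: r7=4-2=2
after ADD r7, r7, #6: r7=2+6=8
after ADD r6, r6, #1: r6=6+1=7
CMP r6, #8  (cmp 7,8)
BLT start: taken
after AND r7, r7, #12: r7=8&12=8
after SUB r7, r7, #2: r7=8-2=6
after ADD r7, r7, #6: r7=6+6=12
after ADD r6, r6, #1: r6=7+1=8
CMP r6, #8  (cmp 8,8)
BLT start: not taken
halt.

12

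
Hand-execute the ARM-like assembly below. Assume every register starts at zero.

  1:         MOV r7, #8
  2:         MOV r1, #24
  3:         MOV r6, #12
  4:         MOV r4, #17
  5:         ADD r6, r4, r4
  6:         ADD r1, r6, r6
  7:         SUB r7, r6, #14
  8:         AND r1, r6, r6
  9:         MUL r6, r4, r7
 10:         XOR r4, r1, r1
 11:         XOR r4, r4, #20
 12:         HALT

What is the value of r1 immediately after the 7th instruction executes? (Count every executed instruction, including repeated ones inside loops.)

after MOV r7, #8: r7=8
after MOV r1, #24: r1=24
after MOV r6, #12: r6=12
after MOV r4, #17: r4=17
after ADD r6, r4, r4: r6=17+17=34
after ADD r1, r6, r6: r1=34+34=68
after SUB r7, r6, #14: r7=34-14=20
After step 7: r1 = 68.

68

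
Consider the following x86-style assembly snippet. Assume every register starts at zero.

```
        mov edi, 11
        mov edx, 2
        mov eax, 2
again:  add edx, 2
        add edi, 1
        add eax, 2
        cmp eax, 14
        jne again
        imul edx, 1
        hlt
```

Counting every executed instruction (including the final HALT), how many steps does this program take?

35

after mov edi, 11: edi=11
after mov edx, 2: edx=2
after mov eax, 2: eax=2
after add edx, 2: edx=2+2=4
after add edi, 1: edi=11+1=12
after add eax, 2: eax=2+2=4
cmp eax, 14  (cmp 4,14)
jne again: taken
after add edx, 2: edx=4+2=6
after add edi, 1: edi=12+1=13
after add eax, 2: eax=4+2=6
cmp eax, 14  (cmp 6,14)
jne again: taken
after add edx, 2: edx=6+2=8
after add edi, 1: edi=13+1=14
after add eax, 2: eax=6+2=8
cmp eax, 14  (cmp 8,14)
jne again: taken
after add edx, 2: edx=8+2=10
after add edi, 1: edi=14+1=15
after add eax, 2: eax=8+2=10
cmp eax, 14  (cmp 10,14)
jne again: taken
after add edx, 2: edx=10+2=12
after add edi, 1: edi=15+1=16
after add eax, 2: eax=10+2=12
cmp eax, 14  (cmp 12,14)
jne again: taken
after add edx, 2: edx=12+2=14
after add edi, 1: edi=16+1=17
after add eax, 2: eax=12+2=14
cmp eax, 14  (cmp 14,14)
jne again: not taken
after imul edx, 1: edx=14*1=14
halt.
Total executed instructions: 35.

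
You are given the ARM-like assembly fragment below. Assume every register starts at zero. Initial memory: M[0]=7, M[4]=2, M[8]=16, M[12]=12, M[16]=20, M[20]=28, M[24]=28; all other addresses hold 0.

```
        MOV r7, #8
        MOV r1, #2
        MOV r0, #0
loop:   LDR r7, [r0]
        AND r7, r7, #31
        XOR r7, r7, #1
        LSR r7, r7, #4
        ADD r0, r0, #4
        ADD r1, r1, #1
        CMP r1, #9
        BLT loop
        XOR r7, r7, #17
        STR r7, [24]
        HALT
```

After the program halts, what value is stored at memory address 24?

16

MOV r7, #8 → r7=8
MOV r1, #2 → r1=2
MOV r0, #0 → r0=0
LDR r7, [r0] → r7=M[0]=7
AND r7, r7, #31 → r7=7&31=7
XOR r7, r7, #1 → r7=7^1=6
LSR r7, r7, #4 → r7=6>>4=0
ADD r0, r0, #4 → r0=0+4=4
ADD r1, r1, #1 → r1=2+1=3
CMP r1, #9  (cmp 3,9)
BLT loop: taken
LDR r7, [r0] → r7=M[4]=2
AND r7, r7, #31 → r7=2&31=2
XOR r7, r7, #1 → r7=2^1=3
LSR r7, r7, #4 → r7=3>>4=0
ADD r0, r0, #4 → r0=4+4=8
ADD r1, r1, #1 → r1=3+1=4
CMP r1, #9  (cmp 4,9)
BLT loop: taken
LDR r7, [r0] → r7=M[8]=16
AND r7, r7, #31 → r7=16&31=16
XOR r7, r7, #1 → r7=16^1=17
LSR r7, r7, #4 → r7=17>>4=1
ADD r0, r0, #4 → r0=8+4=12
ADD r1, r1, #1 → r1=4+1=5
CMP r1, #9  (cmp 5,9)
BLT loop: taken
LDR r7, [r0] → r7=M[12]=12
AND r7, r7, #31 → r7=12&31=12
XOR r7, r7, #1 → r7=12^1=13
LSR r7, r7, #4 → r7=13>>4=0
ADD r0, r0, #4 → r0=12+4=16
ADD r1, r1, #1 → r1=5+1=6
CMP r1, #9  (cmp 6,9)
BLT loop: taken
LDR r7, [r0] → r7=M[16]=20
AND r7, r7, #31 → r7=20&31=20
XOR r7, r7, #1 → r7=20^1=21
LSR r7, r7, #4 → r7=21>>4=1
ADD r0, r0, #4 → r0=16+4=20
ADD r1, r1, #1 → r1=6+1=7
CMP r1, #9  (cmp 7,9)
BLT loop: taken
LDR r7, [r0] → r7=M[20]=28
AND r7, r7, #31 → r7=28&31=28
XOR r7, r7, #1 → r7=28^1=29
LSR r7, r7, #4 → r7=29>>4=1
ADD r0, r0, #4 → r0=20+4=24
ADD r1, r1, #1 → r1=7+1=8
CMP r1, #9  (cmp 8,9)
BLT loop: taken
LDR r7, [r0] → r7=M[24]=28
AND r7, r7, #31 → r7=28&31=28
XOR r7, r7, #1 → r7=28^1=29
LSR r7, r7, #4 → r7=29>>4=1
ADD r0, r0, #4 → r0=24+4=28
ADD r1, r1, #1 → r1=8+1=9
CMP r1, #9  (cmp 9,9)
BLT loop: not taken
XOR r7, r7, #17 → r7=1^17=16
STR r7, [24] → M[24]=16
halt.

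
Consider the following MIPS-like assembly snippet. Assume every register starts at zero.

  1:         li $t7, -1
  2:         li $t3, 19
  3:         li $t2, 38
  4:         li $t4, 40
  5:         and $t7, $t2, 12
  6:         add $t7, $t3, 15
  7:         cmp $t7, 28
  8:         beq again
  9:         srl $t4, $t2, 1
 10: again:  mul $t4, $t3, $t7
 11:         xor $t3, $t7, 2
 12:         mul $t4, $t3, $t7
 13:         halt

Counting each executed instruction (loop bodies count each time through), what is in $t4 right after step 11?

li $t7, -1 → $t7=-1
li $t3, 19 → $t3=19
li $t2, 38 → $t2=38
li $t4, 40 → $t4=40
and $t7, $t2, 12 → $t7=38&12=4
add $t7, $t3, 15 → $t7=19+15=34
cmp $t7, 28  (cmp 34,28)
beq again: not taken
srl $t4, $t2, 1 → $t4=38>>1=19
mul $t4, $t3, $t7 → $t4=19*34=646
xor $t3, $t7, 2 → $t3=34^2=32
After step 11: $t4 = 646.

646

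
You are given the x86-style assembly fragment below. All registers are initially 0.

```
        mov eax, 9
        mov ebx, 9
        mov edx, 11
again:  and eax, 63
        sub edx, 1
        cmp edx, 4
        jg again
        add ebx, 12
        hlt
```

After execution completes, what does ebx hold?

mov eax, 9 → eax=9
mov ebx, 9 → ebx=9
mov edx, 11 → edx=11
and eax, 63 → eax=9&63=9
sub edx, 1 → edx=11-1=10
cmp edx, 4  (cmp 10,4)
jg again: taken
and eax, 63 → eax=9&63=9
sub edx, 1 → edx=10-1=9
cmp edx, 4  (cmp 9,4)
jg again: taken
and eax, 63 → eax=9&63=9
sub edx, 1 → edx=9-1=8
cmp edx, 4  (cmp 8,4)
jg again: taken
and eax, 63 → eax=9&63=9
sub edx, 1 → edx=8-1=7
cmp edx, 4  (cmp 7,4)
jg again: taken
and eax, 63 → eax=9&63=9
sub edx, 1 → edx=7-1=6
cmp edx, 4  (cmp 6,4)
jg again: taken
and eax, 63 → eax=9&63=9
sub edx, 1 → edx=6-1=5
cmp edx, 4  (cmp 5,4)
jg again: taken
and eax, 63 → eax=9&63=9
sub edx, 1 → edx=5-1=4
cmp edx, 4  (cmp 4,4)
jg again: not taken
add ebx, 12 → ebx=9+12=21
halt.

21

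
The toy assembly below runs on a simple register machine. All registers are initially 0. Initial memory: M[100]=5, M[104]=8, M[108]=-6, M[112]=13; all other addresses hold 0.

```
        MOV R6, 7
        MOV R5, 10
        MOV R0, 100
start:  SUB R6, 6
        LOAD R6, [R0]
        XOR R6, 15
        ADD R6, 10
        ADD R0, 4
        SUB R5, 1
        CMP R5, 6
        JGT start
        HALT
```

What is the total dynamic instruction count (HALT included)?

after MOV R6, 7: R6=7
after MOV R5, 10: R5=10
after MOV R0, 100: R0=100
after SUB R6, 6: R6=7-6=1
after LOAD R6, [R0]: R6=M[100]=5
after XOR R6, 15: R6=5^15=10
after ADD R6, 10: R6=10+10=20
after ADD R0, 4: R0=100+4=104
after SUB R5, 1: R5=10-1=9
CMP R5, 6  (cmp 9,6)
JGT start: taken
after SUB R6, 6: R6=20-6=14
after LOAD R6, [R0]: R6=M[104]=8
after XOR R6, 15: R6=8^15=7
after ADD R6, 10: R6=7+10=17
after ADD R0, 4: R0=104+4=108
after SUB R5, 1: R5=9-1=8
CMP R5, 6  (cmp 8,6)
JGT start: taken
after SUB R6, 6: R6=17-6=11
after LOAD R6, [R0]: R6=M[108]=-6
after XOR R6, 15: R6=(-6)^15=-11
after ADD R6, 10: R6=(-11)+10=-1
after ADD R0, 4: R0=108+4=112
after SUB R5, 1: R5=8-1=7
CMP R5, 6  (cmp 7,6)
JGT start: taken
after SUB R6, 6: R6=(-1)-6=-7
after LOAD R6, [R0]: R6=M[112]=13
after XOR R6, 15: R6=13^15=2
after ADD R6, 10: R6=2+10=12
after ADD R0, 4: R0=112+4=116
after SUB R5, 1: R5=7-1=6
CMP R5, 6  (cmp 6,6)
JGT start: not taken
halt.
Total executed instructions: 36.

36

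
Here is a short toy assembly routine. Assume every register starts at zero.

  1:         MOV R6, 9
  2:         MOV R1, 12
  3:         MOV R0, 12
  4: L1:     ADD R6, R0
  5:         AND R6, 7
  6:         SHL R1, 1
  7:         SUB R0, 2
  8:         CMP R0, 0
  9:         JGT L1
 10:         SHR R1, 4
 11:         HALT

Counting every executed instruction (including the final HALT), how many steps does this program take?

41

after MOV R6, 9: R6=9
after MOV R1, 12: R1=12
after MOV R0, 12: R0=12
after ADD R6, R0: R6=9+12=21
after AND R6, 7: R6=21&7=5
after SHL R1, 1: R1=12<<1=24
after SUB R0, 2: R0=12-2=10
CMP R0, 0  (cmp 10,0)
JGT L1: taken
after ADD R6, R0: R6=5+10=15
after AND R6, 7: R6=15&7=7
after SHL R1, 1: R1=24<<1=48
after SUB R0, 2: R0=10-2=8
CMP R0, 0  (cmp 8,0)
JGT L1: taken
after ADD R6, R0: R6=7+8=15
after AND R6, 7: R6=15&7=7
after SHL R1, 1: R1=48<<1=96
after SUB R0, 2: R0=8-2=6
CMP R0, 0  (cmp 6,0)
JGT L1: taken
after ADD R6, R0: R6=7+6=13
after AND R6, 7: R6=13&7=5
after SHL R1, 1: R1=96<<1=192
after SUB R0, 2: R0=6-2=4
CMP R0, 0  (cmp 4,0)
JGT L1: taken
after ADD R6, R0: R6=5+4=9
after AND R6, 7: R6=9&7=1
after SHL R1, 1: R1=192<<1=384
after SUB R0, 2: R0=4-2=2
CMP R0, 0  (cmp 2,0)
JGT L1: taken
after ADD R6, R0: R6=1+2=3
after AND R6, 7: R6=3&7=3
after SHL R1, 1: R1=384<<1=768
after SUB R0, 2: R0=2-2=0
CMP R0, 0  (cmp 0,0)
JGT L1: not taken
after SHR R1, 4: R1=768>>4=48
halt.
Total executed instructions: 41.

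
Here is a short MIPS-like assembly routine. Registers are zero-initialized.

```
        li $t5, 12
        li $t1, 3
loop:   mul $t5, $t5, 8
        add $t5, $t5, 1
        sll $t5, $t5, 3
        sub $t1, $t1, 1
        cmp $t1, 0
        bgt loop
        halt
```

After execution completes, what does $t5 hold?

after li $t5, 12: $t5=12
after li $t1, 3: $t1=3
after mul $t5, $t5, 8: $t5=12*8=96
after add $t5, $t5, 1: $t5=96+1=97
after sll $t5, $t5, 3: $t5=97<<3=776
after sub $t1, $t1, 1: $t1=3-1=2
cmp $t1, 0  (cmp 2,0)
bgt loop: taken
after mul $t5, $t5, 8: $t5=776*8=6208
after add $t5, $t5, 1: $t5=6208+1=6209
after sll $t5, $t5, 3: $t5=6209<<3=49672
after sub $t1, $t1, 1: $t1=2-1=1
cmp $t1, 0  (cmp 1,0)
bgt loop: taken
after mul $t5, $t5, 8: $t5=49672*8=397376
after add $t5, $t5, 1: $t5=397376+1=397377
after sll $t5, $t5, 3: $t5=397377<<3=3179016
after sub $t1, $t1, 1: $t1=1-1=0
cmp $t1, 0  (cmp 0,0)
bgt loop: not taken
halt.

3179016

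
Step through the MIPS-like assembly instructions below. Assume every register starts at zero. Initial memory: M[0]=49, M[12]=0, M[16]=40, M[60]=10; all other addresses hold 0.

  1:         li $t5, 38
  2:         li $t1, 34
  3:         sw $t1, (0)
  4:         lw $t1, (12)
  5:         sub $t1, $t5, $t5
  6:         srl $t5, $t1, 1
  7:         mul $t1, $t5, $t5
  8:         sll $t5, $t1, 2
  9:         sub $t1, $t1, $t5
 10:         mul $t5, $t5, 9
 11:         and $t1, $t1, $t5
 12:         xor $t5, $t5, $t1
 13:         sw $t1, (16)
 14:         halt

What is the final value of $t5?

0

$t5=38
$t1=34
sw $t1, (0) → M[0]=34
$t1=M[12]=0
$t1=38-38=0
$t5=0>>1=0
$t1=0*0=0
$t5=0<<2=0
$t1=0-0=0
$t5=0*9=0
$t1=0&0=0
$t5=0^0=0
sw $t1, (16) → M[16]=0
halt.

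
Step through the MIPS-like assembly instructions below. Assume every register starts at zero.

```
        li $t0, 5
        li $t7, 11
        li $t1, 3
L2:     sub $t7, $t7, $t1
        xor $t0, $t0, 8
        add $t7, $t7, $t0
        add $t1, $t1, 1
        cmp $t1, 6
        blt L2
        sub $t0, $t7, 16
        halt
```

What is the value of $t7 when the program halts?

30

after li $t0, 5: $t0=5
after li $t7, 11: $t7=11
after li $t1, 3: $t1=3
after sub $t7, $t7, $t1: $t7=11-3=8
after xor $t0, $t0, 8: $t0=5^8=13
after add $t7, $t7, $t0: $t7=8+13=21
after add $t1, $t1, 1: $t1=3+1=4
cmp $t1, 6  (cmp 4,6)
blt L2: taken
after sub $t7, $t7, $t1: $t7=21-4=17
after xor $t0, $t0, 8: $t0=13^8=5
after add $t7, $t7, $t0: $t7=17+5=22
after add $t1, $t1, 1: $t1=4+1=5
cmp $t1, 6  (cmp 5,6)
blt L2: taken
after sub $t7, $t7, $t1: $t7=22-5=17
after xor $t0, $t0, 8: $t0=5^8=13
after add $t7, $t7, $t0: $t7=17+13=30
after add $t1, $t1, 1: $t1=5+1=6
cmp $t1, 6  (cmp 6,6)
blt L2: not taken
after sub $t0, $t7, 16: $t0=30-16=14
halt.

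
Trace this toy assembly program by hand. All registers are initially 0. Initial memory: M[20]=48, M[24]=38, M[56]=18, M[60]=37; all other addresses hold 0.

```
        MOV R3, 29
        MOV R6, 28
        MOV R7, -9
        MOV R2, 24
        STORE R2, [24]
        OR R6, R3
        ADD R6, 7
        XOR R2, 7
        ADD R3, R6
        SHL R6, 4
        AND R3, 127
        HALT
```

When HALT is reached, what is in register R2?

31

after MOV R3, 29: R3=29
after MOV R6, 28: R6=28
after MOV R7, -9: R7=-9
after MOV R2, 24: R2=24
STORE R2, [24] → M[24]=24
after OR R6, R3: R6=28|29=29
after ADD R6, 7: R6=29+7=36
after XOR R2, 7: R2=24^7=31
after ADD R3, R6: R3=29+36=65
after SHL R6, 4: R6=36<<4=576
after AND R3, 127: R3=65&127=65
halt.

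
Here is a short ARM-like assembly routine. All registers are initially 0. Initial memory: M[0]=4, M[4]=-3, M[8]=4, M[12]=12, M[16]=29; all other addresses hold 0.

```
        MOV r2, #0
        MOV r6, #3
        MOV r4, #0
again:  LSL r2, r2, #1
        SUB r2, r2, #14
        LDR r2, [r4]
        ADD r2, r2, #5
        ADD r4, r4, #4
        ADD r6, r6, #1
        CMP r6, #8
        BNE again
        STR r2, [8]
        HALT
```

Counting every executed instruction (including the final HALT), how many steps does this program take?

after MOV r2, #0: r2=0
after MOV r6, #3: r6=3
after MOV r4, #0: r4=0
after LSL r2, r2, #1: r2=0<<1=0
after SUB r2, r2, #14: r2=0-14=-14
after LDR r2, [r4]: r2=M[0]=4
after ADD r2, r2, #5: r2=4+5=9
after ADD r4, r4, #4: r4=0+4=4
after ADD r6, r6, #1: r6=3+1=4
CMP r6, #8  (cmp 4,8)
BNE again: taken
after LSL r2, r2, #1: r2=9<<1=18
after SUB r2, r2, #14: r2=18-14=4
after LDR r2, [r4]: r2=M[4]=-3
after ADD r2, r2, #5: r2=(-3)+5=2
after ADD r4, r4, #4: r4=4+4=8
after ADD r6, r6, #1: r6=4+1=5
CMP r6, #8  (cmp 5,8)
BNE again: taken
after LSL r2, r2, #1: r2=2<<1=4
after SUB r2, r2, #14: r2=4-14=-10
after LDR r2, [r4]: r2=M[8]=4
after ADD r2, r2, #5: r2=4+5=9
after ADD r4, r4, #4: r4=8+4=12
after ADD r6, r6, #1: r6=5+1=6
CMP r6, #8  (cmp 6,8)
BNE again: taken
after LSL r2, r2, #1: r2=9<<1=18
after SUB r2, r2, #14: r2=18-14=4
after LDR r2, [r4]: r2=M[12]=12
after ADD r2, r2, #5: r2=12+5=17
after ADD r4, r4, #4: r4=12+4=16
after ADD r6, r6, #1: r6=6+1=7
CMP r6, #8  (cmp 7,8)
BNE again: taken
after LSL r2, r2, #1: r2=17<<1=34
after SUB r2, r2, #14: r2=34-14=20
after LDR r2, [r4]: r2=M[16]=29
after ADD r2, r2, #5: r2=29+5=34
after ADD r4, r4, #4: r4=16+4=20
after ADD r6, r6, #1: r6=7+1=8
CMP r6, #8  (cmp 8,8)
BNE again: not taken
STR r2, [8] → M[8]=34
halt.
Total executed instructions: 45.

45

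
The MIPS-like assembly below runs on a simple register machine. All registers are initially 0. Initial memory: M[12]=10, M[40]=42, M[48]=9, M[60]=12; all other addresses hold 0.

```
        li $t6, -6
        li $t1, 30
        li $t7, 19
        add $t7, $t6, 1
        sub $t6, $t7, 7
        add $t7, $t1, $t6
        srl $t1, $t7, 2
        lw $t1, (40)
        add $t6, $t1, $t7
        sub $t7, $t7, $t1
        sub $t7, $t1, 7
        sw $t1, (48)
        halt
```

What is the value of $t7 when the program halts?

35

after li $t6, -6: $t6=-6
after li $t1, 30: $t1=30
after li $t7, 19: $t7=19
after add $t7, $t6, 1: $t7=(-6)+1=-5
after sub $t6, $t7, 7: $t6=(-5)-7=-12
after add $t7, $t1, $t6: $t7=30+(-12)=18
after srl $t1, $t7, 2: $t1=18>>2=4
after lw $t1, (40): $t1=M[40]=42
after add $t6, $t1, $t7: $t6=42+18=60
after sub $t7, $t7, $t1: $t7=18-42=-24
after sub $t7, $t1, 7: $t7=42-7=35
sw $t1, (48) → M[48]=42
halt.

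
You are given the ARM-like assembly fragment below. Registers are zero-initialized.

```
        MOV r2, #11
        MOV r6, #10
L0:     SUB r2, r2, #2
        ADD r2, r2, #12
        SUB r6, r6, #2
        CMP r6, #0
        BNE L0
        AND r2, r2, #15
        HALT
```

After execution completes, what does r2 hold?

after MOV r2, #11: r2=11
after MOV r6, #10: r6=10
after SUB r2, r2, #2: r2=11-2=9
after ADD r2, r2, #12: r2=9+12=21
after SUB r6, r6, #2: r6=10-2=8
CMP r6, #0  (cmp 8,0)
BNE L0: taken
after SUB r2, r2, #2: r2=21-2=19
after ADD r2, r2, #12: r2=19+12=31
after SUB r6, r6, #2: r6=8-2=6
CMP r6, #0  (cmp 6,0)
BNE L0: taken
after SUB r2, r2, #2: r2=31-2=29
after ADD r2, r2, #12: r2=29+12=41
after SUB r6, r6, #2: r6=6-2=4
CMP r6, #0  (cmp 4,0)
BNE L0: taken
after SUB r2, r2, #2: r2=41-2=39
after ADD r2, r2, #12: r2=39+12=51
after SUB r6, r6, #2: r6=4-2=2
CMP r6, #0  (cmp 2,0)
BNE L0: taken
after SUB r2, r2, #2: r2=51-2=49
after ADD r2, r2, #12: r2=49+12=61
after SUB r6, r6, #2: r6=2-2=0
CMP r6, #0  (cmp 0,0)
BNE L0: not taken
after AND r2, r2, #15: r2=61&15=13
halt.

13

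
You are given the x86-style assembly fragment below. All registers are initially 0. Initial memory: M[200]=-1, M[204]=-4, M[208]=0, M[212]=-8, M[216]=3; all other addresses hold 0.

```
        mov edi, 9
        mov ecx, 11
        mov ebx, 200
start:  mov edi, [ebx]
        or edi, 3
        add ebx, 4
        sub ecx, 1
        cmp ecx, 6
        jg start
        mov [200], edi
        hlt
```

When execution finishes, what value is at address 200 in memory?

after mov edi, 9: edi=9
after mov ecx, 11: ecx=11
after mov ebx, 200: ebx=200
after mov edi, [ebx]: edi=M[200]=-1
after or edi, 3: edi=(-1)|3=-1
after add ebx, 4: ebx=200+4=204
after sub ecx, 1: ecx=11-1=10
cmp ecx, 6  (cmp 10,6)
jg start: taken
after mov edi, [ebx]: edi=M[204]=-4
after or edi, 3: edi=(-4)|3=-1
after add ebx, 4: ebx=204+4=208
after sub ecx, 1: ecx=10-1=9
cmp ecx, 6  (cmp 9,6)
jg start: taken
after mov edi, [ebx]: edi=M[208]=0
after or edi, 3: edi=0|3=3
after add ebx, 4: ebx=208+4=212
after sub ecx, 1: ecx=9-1=8
cmp ecx, 6  (cmp 8,6)
jg start: taken
after mov edi, [ebx]: edi=M[212]=-8
after or edi, 3: edi=(-8)|3=-5
after add ebx, 4: ebx=212+4=216
after sub ecx, 1: ecx=8-1=7
cmp ecx, 6  (cmp 7,6)
jg start: taken
after mov edi, [ebx]: edi=M[216]=3
after or edi, 3: edi=3|3=3
after add ebx, 4: ebx=216+4=220
after sub ecx, 1: ecx=7-1=6
cmp ecx, 6  (cmp 6,6)
jg start: not taken
mov [200], edi → M[200]=3
halt.

3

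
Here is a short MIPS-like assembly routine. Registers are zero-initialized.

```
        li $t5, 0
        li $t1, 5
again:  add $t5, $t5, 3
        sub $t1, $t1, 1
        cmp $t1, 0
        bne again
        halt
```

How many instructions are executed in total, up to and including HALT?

$t5=0
$t1=5
$t5=0+3=3
$t1=5-1=4
cmp $t1, 0  (cmp 4,0)
bne again: taken
$t5=3+3=6
$t1=4-1=3
cmp $t1, 0  (cmp 3,0)
bne again: taken
$t5=6+3=9
$t1=3-1=2
cmp $t1, 0  (cmp 2,0)
bne again: taken
$t5=9+3=12
$t1=2-1=1
cmp $t1, 0  (cmp 1,0)
bne again: taken
$t5=12+3=15
$t1=1-1=0
cmp $t1, 0  (cmp 0,0)
bne again: not taken
halt.
Total executed instructions: 23.

23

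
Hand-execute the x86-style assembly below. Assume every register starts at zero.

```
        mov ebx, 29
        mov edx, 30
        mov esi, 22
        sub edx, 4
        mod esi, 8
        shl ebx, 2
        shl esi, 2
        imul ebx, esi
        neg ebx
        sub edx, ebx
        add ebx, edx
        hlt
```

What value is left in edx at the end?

2810

mov ebx, 29 → ebx=29
mov edx, 30 → edx=30
mov esi, 22 → esi=22
sub edx, 4 → edx=30-4=26
mod esi, 8 → esi=22%8=6
shl ebx, 2 → ebx=29<<2=116
shl esi, 2 → esi=6<<2=24
imul ebx, esi → ebx=116*24=2784
neg ebx → ebx=-(2784)=-2784
sub edx, ebx → edx=26-(-2784)=2810
add ebx, edx → ebx=(-2784)+2810=26
halt.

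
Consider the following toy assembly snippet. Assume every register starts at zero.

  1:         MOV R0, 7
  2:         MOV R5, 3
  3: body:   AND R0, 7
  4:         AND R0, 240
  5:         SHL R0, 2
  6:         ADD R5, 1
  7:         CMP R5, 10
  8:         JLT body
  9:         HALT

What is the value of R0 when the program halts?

after MOV R0, 7: R0=7
after MOV R5, 3: R5=3
after AND R0, 7: R0=7&7=7
after AND R0, 240: R0=7&240=0
after SHL R0, 2: R0=0<<2=0
after ADD R5, 1: R5=3+1=4
CMP R5, 10  (cmp 4,10)
JLT body: taken
after AND R0, 7: R0=0&7=0
after AND R0, 240: R0=0&240=0
after SHL R0, 2: R0=0<<2=0
after ADD R5, 1: R5=4+1=5
CMP R5, 10  (cmp 5,10)
JLT body: taken
after AND R0, 7: R0=0&7=0
after AND R0, 240: R0=0&240=0
after SHL R0, 2: R0=0<<2=0
after ADD R5, 1: R5=5+1=6
CMP R5, 10  (cmp 6,10)
JLT body: taken
after AND R0, 7: R0=0&7=0
after AND R0, 240: R0=0&240=0
after SHL R0, 2: R0=0<<2=0
after ADD R5, 1: R5=6+1=7
CMP R5, 10  (cmp 7,10)
JLT body: taken
after AND R0, 7: R0=0&7=0
after AND R0, 240: R0=0&240=0
after SHL R0, 2: R0=0<<2=0
after ADD R5, 1: R5=7+1=8
CMP R5, 10  (cmp 8,10)
JLT body: taken
after AND R0, 7: R0=0&7=0
after AND R0, 240: R0=0&240=0
after SHL R0, 2: R0=0<<2=0
after ADD R5, 1: R5=8+1=9
CMP R5, 10  (cmp 9,10)
JLT body: taken
after AND R0, 7: R0=0&7=0
after AND R0, 240: R0=0&240=0
after SHL R0, 2: R0=0<<2=0
after ADD R5, 1: R5=9+1=10
CMP R5, 10  (cmp 10,10)
JLT body: not taken
halt.

0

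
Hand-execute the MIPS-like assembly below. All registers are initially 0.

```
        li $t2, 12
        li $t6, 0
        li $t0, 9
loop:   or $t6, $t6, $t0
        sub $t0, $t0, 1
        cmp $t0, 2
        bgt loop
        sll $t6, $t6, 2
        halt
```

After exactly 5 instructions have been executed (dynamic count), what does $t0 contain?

li $t2, 12 → $t2=12
li $t6, 0 → $t6=0
li $t0, 9 → $t0=9
or $t6, $t6, $t0 → $t6=0|9=9
sub $t0, $t0, 1 → $t0=9-1=8
After step 5: $t0 = 8.

8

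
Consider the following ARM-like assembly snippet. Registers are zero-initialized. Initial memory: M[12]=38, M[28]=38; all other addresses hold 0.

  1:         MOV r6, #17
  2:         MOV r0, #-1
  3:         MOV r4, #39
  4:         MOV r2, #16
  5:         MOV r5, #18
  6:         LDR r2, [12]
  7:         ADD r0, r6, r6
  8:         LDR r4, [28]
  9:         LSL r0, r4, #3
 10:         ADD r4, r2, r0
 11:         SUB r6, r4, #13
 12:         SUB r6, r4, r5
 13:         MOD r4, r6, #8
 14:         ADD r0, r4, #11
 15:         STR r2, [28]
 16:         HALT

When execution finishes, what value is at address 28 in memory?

38

after MOV r6, #17: r6=17
after MOV r0, #-1: r0=-1
after MOV r4, #39: r4=39
after MOV r2, #16: r2=16
after MOV r5, #18: r5=18
after LDR r2, [12]: r2=M[12]=38
after ADD r0, r6, r6: r0=17+17=34
after LDR r4, [28]: r4=M[28]=38
after LSL r0, r4, #3: r0=38<<3=304
after ADD r4, r2, r0: r4=38+304=342
after SUB r6, r4, #13: r6=342-13=329
after SUB r6, r4, r5: r6=342-18=324
after MOD r4, r6, #8: r4=324%8=4
after ADD r0, r4, #11: r0=4+11=15
STR r2, [28] → M[28]=38
halt.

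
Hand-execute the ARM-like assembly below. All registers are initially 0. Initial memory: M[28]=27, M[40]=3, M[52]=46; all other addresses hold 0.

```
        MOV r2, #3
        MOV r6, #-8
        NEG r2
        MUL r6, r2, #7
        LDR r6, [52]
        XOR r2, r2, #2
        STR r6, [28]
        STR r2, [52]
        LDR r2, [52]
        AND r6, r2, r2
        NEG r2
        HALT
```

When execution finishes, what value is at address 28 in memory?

46

after MOV r2, #3: r2=3
after MOV r6, #-8: r6=-8
after NEG r2: r2=-(3)=-3
after MUL r6, r2, #7: r6=(-3)*7=-21
after LDR r6, [52]: r6=M[52]=46
after XOR r2, r2, #2: r2=(-3)^2=-1
STR r6, [28] → M[28]=46
STR r2, [52] → M[52]=-1
after LDR r2, [52]: r2=M[52]=-1
after AND r6, r2, r2: r6=(-1)&(-1)=-1
after NEG r2: r2=-(-1)=1
halt.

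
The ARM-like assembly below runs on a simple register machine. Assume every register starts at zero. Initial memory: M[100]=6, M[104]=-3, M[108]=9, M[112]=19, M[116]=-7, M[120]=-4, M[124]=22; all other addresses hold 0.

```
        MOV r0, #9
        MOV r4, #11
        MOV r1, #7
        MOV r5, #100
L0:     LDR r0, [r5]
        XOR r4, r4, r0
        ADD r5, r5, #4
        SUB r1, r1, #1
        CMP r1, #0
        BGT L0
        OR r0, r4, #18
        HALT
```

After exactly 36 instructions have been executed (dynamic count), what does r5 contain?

120

MOV r0, #9 → r0=9
MOV r4, #11 → r4=11
MOV r1, #7 → r1=7
MOV r5, #100 → r5=100
LDR r0, [r5] → r0=M[100]=6
XOR r4, r4, r0 → r4=11^6=13
ADD r5, r5, #4 → r5=100+4=104
SUB r1, r1, #1 → r1=7-1=6
CMP r1, #0  (cmp 6,0)
BGT L0: taken
LDR r0, [r5] → r0=M[104]=-3
XOR r4, r4, r0 → r4=13^(-3)=-16
ADD r5, r5, #4 → r5=104+4=108
SUB r1, r1, #1 → r1=6-1=5
CMP r1, #0  (cmp 5,0)
BGT L0: taken
LDR r0, [r5] → r0=M[108]=9
XOR r4, r4, r0 → r4=(-16)^9=-7
ADD r5, r5, #4 → r5=108+4=112
SUB r1, r1, #1 → r1=5-1=4
CMP r1, #0  (cmp 4,0)
BGT L0: taken
LDR r0, [r5] → r0=M[112]=19
XOR r4, r4, r0 → r4=(-7)^19=-22
ADD r5, r5, #4 → r5=112+4=116
SUB r1, r1, #1 → r1=4-1=3
CMP r1, #0  (cmp 3,0)
BGT L0: taken
LDR r0, [r5] → r0=M[116]=-7
XOR r4, r4, r0 → r4=(-22)^(-7)=19
ADD r5, r5, #4 → r5=116+4=120
SUB r1, r1, #1 → r1=3-1=2
CMP r1, #0  (cmp 2,0)
BGT L0: taken
LDR r0, [r5] → r0=M[120]=-4
XOR r4, r4, r0 → r4=19^(-4)=-17
After step 36: r5 = 120.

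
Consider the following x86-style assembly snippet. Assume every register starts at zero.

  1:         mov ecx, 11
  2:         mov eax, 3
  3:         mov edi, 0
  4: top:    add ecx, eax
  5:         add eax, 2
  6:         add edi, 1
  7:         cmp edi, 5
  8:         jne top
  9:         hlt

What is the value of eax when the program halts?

after mov ecx, 11: ecx=11
after mov eax, 3: eax=3
after mov edi, 0: edi=0
after add ecx, eax: ecx=11+3=14
after add eax, 2: eax=3+2=5
after add edi, 1: edi=0+1=1
cmp edi, 5  (cmp 1,5)
jne top: taken
after add ecx, eax: ecx=14+5=19
after add eax, 2: eax=5+2=7
after add edi, 1: edi=1+1=2
cmp edi, 5  (cmp 2,5)
jne top: taken
after add ecx, eax: ecx=19+7=26
after add eax, 2: eax=7+2=9
after add edi, 1: edi=2+1=3
cmp edi, 5  (cmp 3,5)
jne top: taken
after add ecx, eax: ecx=26+9=35
after add eax, 2: eax=9+2=11
after add edi, 1: edi=3+1=4
cmp edi, 5  (cmp 4,5)
jne top: taken
after add ecx, eax: ecx=35+11=46
after add eax, 2: eax=11+2=13
after add edi, 1: edi=4+1=5
cmp edi, 5  (cmp 5,5)
jne top: not taken
halt.

13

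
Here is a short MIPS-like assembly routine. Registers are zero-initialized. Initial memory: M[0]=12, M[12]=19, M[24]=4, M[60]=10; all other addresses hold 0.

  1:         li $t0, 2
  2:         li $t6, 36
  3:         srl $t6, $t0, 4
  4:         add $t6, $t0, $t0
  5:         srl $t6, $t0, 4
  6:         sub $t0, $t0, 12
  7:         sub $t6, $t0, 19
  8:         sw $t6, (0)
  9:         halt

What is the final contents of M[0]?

-29

li $t0, 2 → $t0=2
li $t6, 36 → $t6=36
srl $t6, $t0, 4 → $t6=2>>4=0
add $t6, $t0, $t0 → $t6=2+2=4
srl $t6, $t0, 4 → $t6=2>>4=0
sub $t0, $t0, 12 → $t0=2-12=-10
sub $t6, $t0, 19 → $t6=(-10)-19=-29
sw $t6, (0) → M[0]=-29
halt.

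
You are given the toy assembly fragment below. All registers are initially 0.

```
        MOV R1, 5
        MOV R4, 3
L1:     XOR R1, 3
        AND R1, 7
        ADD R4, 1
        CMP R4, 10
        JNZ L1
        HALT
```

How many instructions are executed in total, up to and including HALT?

38

after MOV R1, 5: R1=5
after MOV R4, 3: R4=3
after XOR R1, 3: R1=5^3=6
after AND R1, 7: R1=6&7=6
after ADD R4, 1: R4=3+1=4
CMP R4, 10  (cmp 4,10)
JNZ L1: taken
after XOR R1, 3: R1=6^3=5
after AND R1, 7: R1=5&7=5
after ADD R4, 1: R4=4+1=5
CMP R4, 10  (cmp 5,10)
JNZ L1: taken
after XOR R1, 3: R1=5^3=6
after AND R1, 7: R1=6&7=6
after ADD R4, 1: R4=5+1=6
CMP R4, 10  (cmp 6,10)
JNZ L1: taken
after XOR R1, 3: R1=6^3=5
after AND R1, 7: R1=5&7=5
after ADD R4, 1: R4=6+1=7
CMP R4, 10  (cmp 7,10)
JNZ L1: taken
after XOR R1, 3: R1=5^3=6
after AND R1, 7: R1=6&7=6
after ADD R4, 1: R4=7+1=8
CMP R4, 10  (cmp 8,10)
JNZ L1: taken
after XOR R1, 3: R1=6^3=5
after AND R1, 7: R1=5&7=5
after ADD R4, 1: R4=8+1=9
CMP R4, 10  (cmp 9,10)
JNZ L1: taken
after XOR R1, 3: R1=5^3=6
after AND R1, 7: R1=6&7=6
after ADD R4, 1: R4=9+1=10
CMP R4, 10  (cmp 10,10)
JNZ L1: not taken
halt.
Total executed instructions: 38.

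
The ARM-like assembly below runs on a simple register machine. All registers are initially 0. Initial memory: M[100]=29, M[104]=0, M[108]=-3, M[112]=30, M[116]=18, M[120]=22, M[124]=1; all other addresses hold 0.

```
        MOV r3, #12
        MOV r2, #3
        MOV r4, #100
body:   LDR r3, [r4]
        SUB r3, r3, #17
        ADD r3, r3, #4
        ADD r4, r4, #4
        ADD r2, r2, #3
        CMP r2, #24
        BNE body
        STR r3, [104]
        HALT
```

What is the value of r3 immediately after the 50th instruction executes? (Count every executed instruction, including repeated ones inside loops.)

-12

after MOV r3, #12: r3=12
after MOV r2, #3: r2=3
after MOV r4, #100: r4=100
after LDR r3, [r4]: r3=M[100]=29
after SUB r3, r3, #17: r3=29-17=12
after ADD r3, r3, #4: r3=12+4=16
after ADD r4, r4, #4: r4=100+4=104
after ADD r2, r2, #3: r2=3+3=6
CMP r2, #24  (cmp 6,24)
BNE body: taken
after LDR r3, [r4]: r3=M[104]=0
after SUB r3, r3, #17: r3=0-17=-17
after ADD r3, r3, #4: r3=(-17)+4=-13
after ADD r4, r4, #4: r4=104+4=108
after ADD r2, r2, #3: r2=6+3=9
CMP r2, #24  (cmp 9,24)
BNE body: taken
after LDR r3, [r4]: r3=M[108]=-3
after SUB r3, r3, #17: r3=(-3)-17=-20
after ADD r3, r3, #4: r3=(-20)+4=-16
after ADD r4, r4, #4: r4=108+4=112
after ADD r2, r2, #3: r2=9+3=12
CMP r2, #24  (cmp 12,24)
BNE body: taken
after LDR r3, [r4]: r3=M[112]=30
after SUB r3, r3, #17: r3=30-17=13
after ADD r3, r3, #4: r3=13+4=17
after ADD r4, r4, #4: r4=112+4=116
after ADD r2, r2, #3: r2=12+3=15
CMP r2, #24  (cmp 15,24)
BNE body: taken
after LDR r3, [r4]: r3=M[116]=18
after SUB r3, r3, #17: r3=18-17=1
after ADD r3, r3, #4: r3=1+4=5
after ADD r4, r4, #4: r4=116+4=120
after ADD r2, r2, #3: r2=15+3=18
CMP r2, #24  (cmp 18,24)
BNE body: taken
after LDR r3, [r4]: r3=M[120]=22
after SUB r3, r3, #17: r3=22-17=5
after ADD r3, r3, #4: r3=5+4=9
after ADD r4, r4, #4: r4=120+4=124
after ADD r2, r2, #3: r2=18+3=21
CMP r2, #24  (cmp 21,24)
BNE body: taken
after LDR r3, [r4]: r3=M[124]=1
after SUB r3, r3, #17: r3=1-17=-16
after ADD r3, r3, #4: r3=(-16)+4=-12
after ADD r4, r4, #4: r4=124+4=128
after ADD r2, r2, #3: r2=21+3=24
After step 50: r3 = -12.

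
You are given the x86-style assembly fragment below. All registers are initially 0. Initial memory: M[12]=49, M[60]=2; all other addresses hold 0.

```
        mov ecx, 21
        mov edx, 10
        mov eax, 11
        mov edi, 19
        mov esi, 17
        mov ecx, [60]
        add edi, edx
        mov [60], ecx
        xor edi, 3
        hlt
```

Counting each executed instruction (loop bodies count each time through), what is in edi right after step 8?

29

mov ecx, 21 → ecx=21
mov edx, 10 → edx=10
mov eax, 11 → eax=11
mov edi, 19 → edi=19
mov esi, 17 → esi=17
mov ecx, [60] → ecx=M[60]=2
add edi, edx → edi=19+10=29
mov [60], ecx → M[60]=2
After step 8: edi = 29.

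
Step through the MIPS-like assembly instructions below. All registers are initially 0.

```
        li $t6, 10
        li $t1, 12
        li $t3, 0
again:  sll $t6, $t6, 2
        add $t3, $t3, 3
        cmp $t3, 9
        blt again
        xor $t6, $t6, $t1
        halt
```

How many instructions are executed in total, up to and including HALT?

$t6=10
$t1=12
$t3=0
$t6=10<<2=40
$t3=0+3=3
cmp $t3, 9  (cmp 3,9)
blt again: taken
$t6=40<<2=160
$t3=3+3=6
cmp $t3, 9  (cmp 6,9)
blt again: taken
$t6=160<<2=640
$t3=6+3=9
cmp $t3, 9  (cmp 9,9)
blt again: not taken
$t6=640^12=652
halt.
Total executed instructions: 17.

17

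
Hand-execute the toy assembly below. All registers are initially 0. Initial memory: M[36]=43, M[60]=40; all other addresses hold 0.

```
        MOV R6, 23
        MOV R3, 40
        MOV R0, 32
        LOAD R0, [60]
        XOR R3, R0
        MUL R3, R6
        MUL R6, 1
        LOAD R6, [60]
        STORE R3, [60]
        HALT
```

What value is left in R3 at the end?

R6=23
R3=40
R0=32
R0=M[60]=40
R3=40^40=0
R3=0*23=0
R6=23*1=23
R6=M[60]=40
STORE R3, [60] → M[60]=0
halt.

0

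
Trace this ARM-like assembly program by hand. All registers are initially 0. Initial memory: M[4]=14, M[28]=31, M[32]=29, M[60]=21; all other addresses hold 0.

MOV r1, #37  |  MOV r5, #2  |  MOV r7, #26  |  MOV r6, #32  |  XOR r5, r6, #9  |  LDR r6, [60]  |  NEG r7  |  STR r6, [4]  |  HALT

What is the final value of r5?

MOV r1, #37 → r1=37
MOV r5, #2 → r5=2
MOV r7, #26 → r7=26
MOV r6, #32 → r6=32
XOR r5, r6, #9 → r5=32^9=41
LDR r6, [60] → r6=M[60]=21
NEG r7 → r7=-(26)=-26
STR r6, [4] → M[4]=21
halt.

41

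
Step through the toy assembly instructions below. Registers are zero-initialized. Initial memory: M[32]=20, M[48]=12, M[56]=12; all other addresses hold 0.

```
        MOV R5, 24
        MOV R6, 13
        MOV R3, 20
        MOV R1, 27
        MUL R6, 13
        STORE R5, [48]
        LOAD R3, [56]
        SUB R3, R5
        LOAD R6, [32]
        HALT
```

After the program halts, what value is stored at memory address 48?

24

R5=24
R6=13
R3=20
R1=27
R6=13*13=169
STORE R5, [48] → M[48]=24
R3=M[56]=12
R3=12-24=-12
R6=M[32]=20
halt.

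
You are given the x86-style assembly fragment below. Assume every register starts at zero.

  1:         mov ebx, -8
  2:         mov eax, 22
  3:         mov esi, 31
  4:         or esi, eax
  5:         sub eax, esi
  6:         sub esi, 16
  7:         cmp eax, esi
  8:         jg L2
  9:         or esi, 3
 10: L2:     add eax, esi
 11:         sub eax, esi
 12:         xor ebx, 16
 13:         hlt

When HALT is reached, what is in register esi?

15

after mov ebx, -8: ebx=-8
after mov eax, 22: eax=22
after mov esi, 31: esi=31
after or esi, eax: esi=31|22=31
after sub eax, esi: eax=22-31=-9
after sub esi, 16: esi=31-16=15
cmp eax, esi  (cmp -9,15)
jg L2: not taken
after or esi, 3: esi=15|3=15
after add eax, esi: eax=(-9)+15=6
after sub eax, esi: eax=6-15=-9
after xor ebx, 16: ebx=(-8)^16=-24
halt.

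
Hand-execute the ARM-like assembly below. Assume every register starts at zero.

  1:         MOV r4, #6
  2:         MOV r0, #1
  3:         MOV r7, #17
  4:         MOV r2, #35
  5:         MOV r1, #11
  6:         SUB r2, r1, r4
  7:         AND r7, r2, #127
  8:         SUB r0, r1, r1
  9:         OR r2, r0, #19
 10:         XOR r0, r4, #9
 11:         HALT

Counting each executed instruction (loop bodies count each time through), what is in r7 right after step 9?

r4=6
r0=1
r7=17
r2=35
r1=11
r2=11-6=5
r7=5&127=5
r0=11-11=0
r2=0|19=19
After step 9: r7 = 5.

5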